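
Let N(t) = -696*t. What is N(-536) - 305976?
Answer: 67080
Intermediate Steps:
N(-536) - 305976 = -696*(-536) - 305976 = 373056 - 305976 = 67080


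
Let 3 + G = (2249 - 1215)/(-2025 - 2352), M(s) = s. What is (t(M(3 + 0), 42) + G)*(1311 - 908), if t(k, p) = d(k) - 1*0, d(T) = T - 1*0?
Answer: -416702/4377 ≈ -95.203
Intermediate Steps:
d(T) = T (d(T) = T + 0 = T)
t(k, p) = k (t(k, p) = k - 1*0 = k + 0 = k)
G = -14165/4377 (G = -3 + (2249 - 1215)/(-2025 - 2352) = -3 + 1034/(-4377) = -3 + 1034*(-1/4377) = -3 - 1034/4377 = -14165/4377 ≈ -3.2362)
(t(M(3 + 0), 42) + G)*(1311 - 908) = ((3 + 0) - 14165/4377)*(1311 - 908) = (3 - 14165/4377)*403 = -1034/4377*403 = -416702/4377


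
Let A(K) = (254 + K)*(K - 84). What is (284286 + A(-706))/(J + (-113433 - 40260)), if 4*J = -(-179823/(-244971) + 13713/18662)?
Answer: -12988261818576/3112434543131 ≈ -4.1730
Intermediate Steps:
A(K) = (-84 + K)*(254 + K) (A(K) = (254 + K)*(-84 + K) = (-84 + K)*(254 + K))
J = -7436483/20250936 (J = (-(-179823/(-244971) + 13713/18662))/4 = (-(-179823*(-1/244971) + 13713*(1/18662)))/4 = (-(59941/81657 + 1959/2666))/4 = (-1*7436483/5062734)/4 = (1/4)*(-7436483/5062734) = -7436483/20250936 ≈ -0.36722)
(284286 + A(-706))/(J + (-113433 - 40260)) = (284286 + (-21336 + (-706)**2 + 170*(-706)))/(-7436483/20250936 + (-113433 - 40260)) = (284286 + (-21336 + 498436 - 120020))/(-7436483/20250936 - 153693) = (284286 + 357080)/(-3112434543131/20250936) = 641366*(-20250936/3112434543131) = -12988261818576/3112434543131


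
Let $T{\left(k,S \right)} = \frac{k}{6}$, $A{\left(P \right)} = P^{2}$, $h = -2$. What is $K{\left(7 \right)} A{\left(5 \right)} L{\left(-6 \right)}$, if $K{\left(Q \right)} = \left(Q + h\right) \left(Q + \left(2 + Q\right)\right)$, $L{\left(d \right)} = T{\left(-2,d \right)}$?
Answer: $- \frac{2000}{3} \approx -666.67$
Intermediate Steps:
$T{\left(k,S \right)} = \frac{k}{6}$ ($T{\left(k,S \right)} = k \frac{1}{6} = \frac{k}{6}$)
$L{\left(d \right)} = - \frac{1}{3}$ ($L{\left(d \right)} = \frac{1}{6} \left(-2\right) = - \frac{1}{3}$)
$K{\left(Q \right)} = \left(-2 + Q\right) \left(2 + 2 Q\right)$ ($K{\left(Q \right)} = \left(Q - 2\right) \left(Q + \left(2 + Q\right)\right) = \left(-2 + Q\right) \left(2 + 2 Q\right)$)
$K{\left(7 \right)} A{\left(5 \right)} L{\left(-6 \right)} = \left(-4 - 14 + 2 \cdot 7^{2}\right) 5^{2} \left(- \frac{1}{3}\right) = \left(-4 - 14 + 2 \cdot 49\right) 25 \left(- \frac{1}{3}\right) = \left(-4 - 14 + 98\right) 25 \left(- \frac{1}{3}\right) = 80 \cdot 25 \left(- \frac{1}{3}\right) = 2000 \left(- \frac{1}{3}\right) = - \frac{2000}{3}$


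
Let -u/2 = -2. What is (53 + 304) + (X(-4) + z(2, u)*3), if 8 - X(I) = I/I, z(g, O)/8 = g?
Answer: 412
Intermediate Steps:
u = 4 (u = -2*(-2) = 4)
z(g, O) = 8*g
X(I) = 7 (X(I) = 8 - I/I = 8 - 1*1 = 8 - 1 = 7)
(53 + 304) + (X(-4) + z(2, u)*3) = (53 + 304) + (7 + (8*2)*3) = 357 + (7 + 16*3) = 357 + (7 + 48) = 357 + 55 = 412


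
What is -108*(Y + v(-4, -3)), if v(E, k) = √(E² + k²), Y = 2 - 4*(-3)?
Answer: -2052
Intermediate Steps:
Y = 14 (Y = 2 + 12 = 14)
-108*(Y + v(-4, -3)) = -108*(14 + √((-4)² + (-3)²)) = -108*(14 + √(16 + 9)) = -108*(14 + √25) = -108*(14 + 5) = -108*19 = -2052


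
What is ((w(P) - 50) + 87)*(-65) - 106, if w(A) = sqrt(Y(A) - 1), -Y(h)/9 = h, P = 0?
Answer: -2511 - 65*I ≈ -2511.0 - 65.0*I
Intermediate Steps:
Y(h) = -9*h
w(A) = sqrt(-1 - 9*A) (w(A) = sqrt(-9*A - 1) = sqrt(-1 - 9*A))
((w(P) - 50) + 87)*(-65) - 106 = ((sqrt(-1 - 9*0) - 50) + 87)*(-65) - 106 = ((sqrt(-1 + 0) - 50) + 87)*(-65) - 106 = ((sqrt(-1) - 50) + 87)*(-65) - 106 = ((I - 50) + 87)*(-65) - 106 = ((-50 + I) + 87)*(-65) - 106 = (37 + I)*(-65) - 106 = (-2405 - 65*I) - 106 = -2511 - 65*I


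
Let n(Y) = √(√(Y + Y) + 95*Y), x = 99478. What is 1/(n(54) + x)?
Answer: 1/(99478 + √(5130 + 6*√3)) ≈ 1.0045e-5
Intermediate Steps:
n(Y) = √(95*Y + √2*√Y) (n(Y) = √(√(2*Y) + 95*Y) = √(√2*√Y + 95*Y) = √(95*Y + √2*√Y))
1/(n(54) + x) = 1/(√(95*54 + √2*√54) + 99478) = 1/(√(5130 + √2*(3*√6)) + 99478) = 1/(√(5130 + 6*√3) + 99478) = 1/(99478 + √(5130 + 6*√3))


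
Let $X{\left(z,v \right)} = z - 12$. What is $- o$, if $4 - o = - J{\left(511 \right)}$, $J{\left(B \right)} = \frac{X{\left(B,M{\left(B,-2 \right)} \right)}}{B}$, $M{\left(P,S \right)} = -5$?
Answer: $- \frac{2543}{511} \approx -4.9765$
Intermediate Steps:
$X{\left(z,v \right)} = -12 + z$ ($X{\left(z,v \right)} = z - 12 = -12 + z$)
$J{\left(B \right)} = \frac{-12 + B}{B}$
$o = \frac{2543}{511}$ ($o = 4 - - \frac{-12 + 511}{511} = 4 - - \frac{499}{511} = 4 + \frac{499}{511} = \frac{2543}{511} \approx 4.9765$)
$- o = \left(-1\right) \frac{2543}{511} = - \frac{2543}{511}$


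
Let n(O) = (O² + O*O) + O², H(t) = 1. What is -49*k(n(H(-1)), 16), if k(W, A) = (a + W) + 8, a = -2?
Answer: -441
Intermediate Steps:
n(O) = 3*O² (n(O) = (O² + O²) + O² = 2*O² + O² = 3*O²)
k(W, A) = 6 + W (k(W, A) = (-2 + W) + 8 = 6 + W)
-49*k(n(H(-1)), 16) = -49*(6 + 3*1²) = -49*(6 + 3*1) = -49*(6 + 3) = -49*9 = -441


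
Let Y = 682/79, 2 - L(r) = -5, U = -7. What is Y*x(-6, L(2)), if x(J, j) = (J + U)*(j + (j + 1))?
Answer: -132990/79 ≈ -1683.4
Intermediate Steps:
L(r) = 7 (L(r) = 2 - 1*(-5) = 2 + 5 = 7)
Y = 682/79 (Y = 682*(1/79) = 682/79 ≈ 8.6329)
x(J, j) = (1 + 2*j)*(-7 + J) (x(J, j) = (J - 7)*(j + (j + 1)) = (-7 + J)*(j + (1 + j)) = (-7 + J)*(1 + 2*j) = (1 + 2*j)*(-7 + J))
Y*x(-6, L(2)) = 682*(-7 - 6 - 14*7 + 2*(-6)*7)/79 = 682*(-7 - 6 - 98 - 84)/79 = (682/79)*(-195) = -132990/79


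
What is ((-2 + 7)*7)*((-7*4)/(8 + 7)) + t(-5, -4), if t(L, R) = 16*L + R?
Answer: -448/3 ≈ -149.33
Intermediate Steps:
t(L, R) = R + 16*L
((-2 + 7)*7)*((-7*4)/(8 + 7)) + t(-5, -4) = ((-2 + 7)*7)*((-7*4)/(8 + 7)) + (-4 + 16*(-5)) = (5*7)*(-28/15) + (-4 - 80) = 35*(-28*1/15) - 84 = 35*(-28/15) - 84 = -196/3 - 84 = -448/3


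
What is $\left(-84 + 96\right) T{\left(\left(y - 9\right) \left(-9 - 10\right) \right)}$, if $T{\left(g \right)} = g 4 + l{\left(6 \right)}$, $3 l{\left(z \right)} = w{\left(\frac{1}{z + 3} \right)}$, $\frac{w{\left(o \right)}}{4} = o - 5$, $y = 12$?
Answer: $- \frac{25328}{9} \approx -2814.2$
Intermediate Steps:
$w{\left(o \right)} = -20 + 4 o$ ($w{\left(o \right)} = 4 \left(o - 5\right) = 4 \left(-5 + o\right) = -20 + 4 o$)
$l{\left(z \right)} = - \frac{20}{3} + \frac{4}{3 \left(3 + z\right)}$ ($l{\left(z \right)} = \frac{-20 + \frac{4}{z + 3}}{3} = \frac{-20 + \frac{4}{3 + z}}{3} = - \frac{20}{3} + \frac{4}{3 \left(3 + z\right)}$)
$T{\left(g \right)} = - \frac{176}{27} + 4 g$ ($T{\left(g \right)} = g 4 + \frac{4 \left(-14 - 30\right)}{3 \left(3 + 6\right)} = 4 g + \frac{4 \left(-14 - 30\right)}{3 \cdot 9} = 4 g + \frac{4}{3} \cdot \frac{1}{9} \left(-44\right) = 4 g - \frac{176}{27} = - \frac{176}{27} + 4 g$)
$\left(-84 + 96\right) T{\left(\left(y - 9\right) \left(-9 - 10\right) \right)} = \left(-84 + 96\right) \left(- \frac{176}{27} + 4 \left(12 - 9\right) \left(-9 - 10\right)\right) = 12 \left(- \frac{176}{27} + 4 \cdot 3 \left(-19\right)\right) = 12 \left(- \frac{176}{27} + 4 \left(-57\right)\right) = 12 \left(- \frac{176}{27} - 228\right) = 12 \left(- \frac{6332}{27}\right) = - \frac{25328}{9}$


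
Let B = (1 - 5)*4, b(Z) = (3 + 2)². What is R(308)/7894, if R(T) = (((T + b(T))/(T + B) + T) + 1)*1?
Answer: 90561/2305048 ≈ 0.039288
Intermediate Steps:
b(Z) = 25 (b(Z) = 5² = 25)
B = -16 (B = -4*4 = -16)
R(T) = 1 + T + (25 + T)/(-16 + T) (R(T) = (((T + 25)/(T - 16) + T) + 1)*1 = (((25 + T)/(-16 + T) + T) + 1)*1 = ((T + (25 + T)/(-16 + T)) + 1)*1 = (1 + T + (25 + T)/(-16 + T))*1 = 1 + T + (25 + T)/(-16 + T))
R(308)/7894 = ((9 + 308² - 14*308)/(-16 + 308))/7894 = ((9 + 94864 - 4312)/292)*(1/7894) = ((1/292)*90561)*(1/7894) = (90561/292)*(1/7894) = 90561/2305048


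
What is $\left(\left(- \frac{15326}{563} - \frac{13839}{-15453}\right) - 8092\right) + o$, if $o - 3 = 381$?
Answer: $- \frac{22429647311}{2900013} \approx -7734.3$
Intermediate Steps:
$o = 384$ ($o = 3 + 381 = 384$)
$\left(\left(- \frac{15326}{563} - \frac{13839}{-15453}\right) - 8092\right) + o = \left(\left(- \frac{15326}{563} - \frac{13839}{-15453}\right) - 8092\right) + 384 = \left(\left(\left(-15326\right) \frac{1}{563} - - \frac{4613}{5151}\right) - 8092\right) + 384 = \left(\left(- \frac{15326}{563} + \frac{4613}{5151}\right) - 8092\right) + 384 = \left(- \frac{76347107}{2900013} - 8092\right) + 384 = - \frac{23543252303}{2900013} + 384 = - \frac{22429647311}{2900013}$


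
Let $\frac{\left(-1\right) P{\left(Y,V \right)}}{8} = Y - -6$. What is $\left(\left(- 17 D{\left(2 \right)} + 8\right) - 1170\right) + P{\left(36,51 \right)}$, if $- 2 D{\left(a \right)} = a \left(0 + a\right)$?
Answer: $-1464$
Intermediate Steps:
$D{\left(a \right)} = - \frac{a^{2}}{2}$ ($D{\left(a \right)} = - \frac{a \left(0 + a\right)}{2} = - \frac{a a}{2} = - \frac{a^{2}}{2}$)
$P{\left(Y,V \right)} = -48 - 8 Y$ ($P{\left(Y,V \right)} = - 8 \left(Y - -6\right) = - 8 \left(Y + 6\right) = - 8 \left(6 + Y\right) = -48 - 8 Y$)
$\left(\left(- 17 D{\left(2 \right)} + 8\right) - 1170\right) + P{\left(36,51 \right)} = \left(\left(- 17 \left(- \frac{2^{2}}{2}\right) + 8\right) - 1170\right) - 336 = \left(\left(- 17 \left(\left(- \frac{1}{2}\right) 4\right) + 8\right) - 1170\right) - 336 = \left(\left(\left(-17\right) \left(-2\right) + 8\right) - 1170\right) - 336 = \left(\left(34 + 8\right) - 1170\right) - 336 = \left(42 - 1170\right) - 336 = -1128 - 336 = -1464$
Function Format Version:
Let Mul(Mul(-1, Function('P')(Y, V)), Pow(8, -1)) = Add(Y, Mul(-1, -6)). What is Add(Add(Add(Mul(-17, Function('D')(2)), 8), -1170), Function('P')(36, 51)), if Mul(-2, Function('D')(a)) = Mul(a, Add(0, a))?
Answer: -1464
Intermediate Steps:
Function('D')(a) = Mul(Rational(-1, 2), Pow(a, 2)) (Function('D')(a) = Mul(Rational(-1, 2), Mul(a, Add(0, a))) = Mul(Rational(-1, 2), Mul(a, a)) = Mul(Rational(-1, 2), Pow(a, 2)))
Function('P')(Y, V) = Add(-48, Mul(-8, Y)) (Function('P')(Y, V) = Mul(-8, Add(Y, Mul(-1, -6))) = Mul(-8, Add(Y, 6)) = Mul(-8, Add(6, Y)) = Add(-48, Mul(-8, Y)))
Add(Add(Add(Mul(-17, Function('D')(2)), 8), -1170), Function('P')(36, 51)) = Add(Add(Add(Mul(-17, Mul(Rational(-1, 2), Pow(2, 2))), 8), -1170), Add(-48, Mul(-8, 36))) = Add(Add(Add(Mul(-17, Mul(Rational(-1, 2), 4)), 8), -1170), Add(-48, -288)) = Add(Add(Add(Mul(-17, -2), 8), -1170), -336) = Add(Add(Add(34, 8), -1170), -336) = Add(Add(42, -1170), -336) = Add(-1128, -336) = -1464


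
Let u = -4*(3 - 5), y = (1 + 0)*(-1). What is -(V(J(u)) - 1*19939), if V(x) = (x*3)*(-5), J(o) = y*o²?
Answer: 18979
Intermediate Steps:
y = -1 (y = 1*(-1) = -1)
u = 8 (u = -4*(-2) = 8)
J(o) = -o²
V(x) = -15*x (V(x) = (3*x)*(-5) = -15*x)
-(V(J(u)) - 1*19939) = -(-(-15)*8² - 1*19939) = -(-(-15)*64 - 19939) = -(-15*(-64) - 19939) = -(960 - 19939) = -1*(-18979) = 18979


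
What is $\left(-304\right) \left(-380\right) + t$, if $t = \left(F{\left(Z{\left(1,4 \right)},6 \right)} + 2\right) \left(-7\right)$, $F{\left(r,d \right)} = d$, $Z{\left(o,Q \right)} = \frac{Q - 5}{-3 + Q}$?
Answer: $115464$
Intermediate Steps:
$Z{\left(o,Q \right)} = \frac{-5 + Q}{-3 + Q}$
$t = -56$ ($t = \left(6 + 2\right) \left(-7\right) = 8 \left(-7\right) = -56$)
$\left(-304\right) \left(-380\right) + t = \left(-304\right) \left(-380\right) - 56 = 115520 - 56 = 115464$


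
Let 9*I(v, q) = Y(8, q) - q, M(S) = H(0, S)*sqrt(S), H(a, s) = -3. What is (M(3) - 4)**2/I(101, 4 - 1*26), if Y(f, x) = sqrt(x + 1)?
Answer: 8514/505 + 4752*sqrt(3)/505 - 648*I*sqrt(7)/505 - 387*I*sqrt(21)/505 ≈ 33.158 - 6.9067*I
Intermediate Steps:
Y(f, x) = sqrt(1 + x)
M(S) = -3*sqrt(S)
I(v, q) = -q/9 + sqrt(1 + q)/9 (I(v, q) = (sqrt(1 + q) - q)/9 = -q/9 + sqrt(1 + q)/9)
(M(3) - 4)**2/I(101, 4 - 1*26) = (-3*sqrt(3) - 4)**2/(-(4 - 1*26)/9 + sqrt(1 + (4 - 1*26))/9) = (-4 - 3*sqrt(3))**2/(-(4 - 26)/9 + sqrt(1 + (4 - 26))/9) = (-4 - 3*sqrt(3))**2/(-1/9*(-22) + sqrt(1 - 22)/9) = (-4 - 3*sqrt(3))**2/(22/9 + sqrt(-21)/9) = (-4 - 3*sqrt(3))**2/(22/9 + (I*sqrt(21))/9) = (-4 - 3*sqrt(3))**2/(22/9 + I*sqrt(21)/9)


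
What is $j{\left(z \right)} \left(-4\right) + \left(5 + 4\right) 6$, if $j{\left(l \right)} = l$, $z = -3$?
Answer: $66$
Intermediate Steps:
$j{\left(z \right)} \left(-4\right) + \left(5 + 4\right) 6 = \left(-3\right) \left(-4\right) + \left(5 + 4\right) 6 = 12 + 9 \cdot 6 = 12 + 54 = 66$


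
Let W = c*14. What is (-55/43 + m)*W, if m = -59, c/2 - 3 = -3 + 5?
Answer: -362880/43 ≈ -8439.1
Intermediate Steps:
c = 10 (c = 6 + 2*(-3 + 5) = 6 + 2*2 = 6 + 4 = 10)
W = 140 (W = 10*14 = 140)
(-55/43 + m)*W = (-55/43 - 59)*140 = -2592/43*140 = -362880/43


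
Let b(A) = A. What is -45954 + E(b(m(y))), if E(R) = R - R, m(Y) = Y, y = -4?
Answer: -45954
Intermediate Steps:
E(R) = 0
-45954 + E(b(m(y))) = -45954 + 0 = -45954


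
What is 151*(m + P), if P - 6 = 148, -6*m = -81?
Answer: 50585/2 ≈ 25293.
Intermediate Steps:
m = 27/2 (m = -1/6*(-81) = 27/2 ≈ 13.500)
P = 154 (P = 6 + 148 = 154)
151*(m + P) = 151*(27/2 + 154) = 151*(335/2) = 50585/2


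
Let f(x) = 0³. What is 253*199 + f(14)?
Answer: 50347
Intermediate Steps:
f(x) = 0
253*199 + f(14) = 253*199 + 0 = 50347 + 0 = 50347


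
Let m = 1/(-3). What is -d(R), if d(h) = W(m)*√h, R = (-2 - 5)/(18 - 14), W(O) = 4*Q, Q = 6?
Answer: -12*I*√7 ≈ -31.749*I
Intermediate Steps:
m = -⅓ ≈ -0.33333
W(O) = 24 (W(O) = 4*6 = 24)
R = -7/4 ≈ -1.7500
d(h) = 24*√h
-d(R) = -24*√(-7/4) = -24*I*√7/2 = -12*I*√7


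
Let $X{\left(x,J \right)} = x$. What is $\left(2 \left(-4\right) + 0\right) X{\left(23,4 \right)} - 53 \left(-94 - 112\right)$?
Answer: $10734$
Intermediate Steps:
$\left(2 \left(-4\right) + 0\right) X{\left(23,4 \right)} - 53 \left(-94 - 112\right) = \left(2 \left(-4\right) + 0\right) 23 - 53 \left(-94 - 112\right) = \left(-8 + 0\right) 23 - 53 \left(-206\right) = \left(-8\right) 23 - -10918 = -184 + 10918 = 10734$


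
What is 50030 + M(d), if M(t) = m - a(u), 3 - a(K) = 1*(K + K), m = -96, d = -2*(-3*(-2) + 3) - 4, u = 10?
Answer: 49951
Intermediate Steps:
d = -22 (d = -2*(6 + 3) - 4 = -2*9 - 4 = -18 - 4 = -22)
a(K) = 3 - 2*K (a(K) = 3 - (K + K) = 3 - 2*K)
M(t) = -79 (M(t) = -96 - (3 - 2*10) = -96 - (3 - 20) = -96 - 1*(-17) = -96 + 17 = -79)
50030 + M(d) = 50030 - 79 = 49951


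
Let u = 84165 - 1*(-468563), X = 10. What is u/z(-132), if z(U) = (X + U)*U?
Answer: 6281/183 ≈ 34.322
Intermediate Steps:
u = 552728 (u = 84165 + 468563 = 552728)
z(U) = U*(10 + U) (z(U) = (10 + U)*U = U*(10 + U))
u/z(-132) = 552728/((-132*(10 - 132))) = 552728/((-132*(-122))) = 552728/16104 = 552728*(1/16104) = 6281/183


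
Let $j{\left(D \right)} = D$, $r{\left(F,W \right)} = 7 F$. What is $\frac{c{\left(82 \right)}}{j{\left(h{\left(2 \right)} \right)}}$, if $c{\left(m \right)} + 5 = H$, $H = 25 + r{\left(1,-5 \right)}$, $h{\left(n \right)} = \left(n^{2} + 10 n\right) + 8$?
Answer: $\frac{27}{32} \approx 0.84375$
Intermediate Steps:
$h{\left(n \right)} = 8 + n^{2} + 10 n$
$H = 32$ ($H = 25 + 7 \cdot 1 = 25 + 7 = 32$)
$c{\left(m \right)} = 27$ ($c{\left(m \right)} = -5 + 32 = 27$)
$\frac{c{\left(82 \right)}}{j{\left(h{\left(2 \right)} \right)}} = \frac{27}{8 + 2^{2} + 10 \cdot 2} = \frac{27}{8 + 4 + 20} = \frac{27}{32}$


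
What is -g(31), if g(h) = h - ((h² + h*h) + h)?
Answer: 1922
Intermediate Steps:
g(h) = -2*h² (g(h) = h - ((h² + h²) + h) = h - (2*h² + h) = h - (h + 2*h²) = h + (-h - 2*h²) = -2*h²)
-g(31) = -(-2)*31² = -(-2)*961 = -1*(-1922) = 1922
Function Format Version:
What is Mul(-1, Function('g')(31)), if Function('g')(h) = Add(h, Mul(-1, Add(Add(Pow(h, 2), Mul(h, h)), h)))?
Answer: 1922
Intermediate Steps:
Function('g')(h) = Mul(-2, Pow(h, 2)) (Function('g')(h) = Add(h, Mul(-1, Add(Add(Pow(h, 2), Pow(h, 2)), h))) = Add(h, Mul(-1, Add(Mul(2, Pow(h, 2)), h))) = Add(h, Mul(-1, Add(h, Mul(2, Pow(h, 2))))) = Add(h, Add(Mul(-1, h), Mul(-2, Pow(h, 2)))) = Mul(-2, Pow(h, 2)))
Mul(-1, Function('g')(31)) = Mul(-1, Mul(-2, Pow(31, 2))) = Mul(-1, Mul(-2, 961)) = Mul(-1, -1922) = 1922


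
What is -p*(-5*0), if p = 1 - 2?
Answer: 0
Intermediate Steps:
p = -1
-p*(-5*0) = -(-1)*(-5*0) = -(-1)*0 = -1*0 = 0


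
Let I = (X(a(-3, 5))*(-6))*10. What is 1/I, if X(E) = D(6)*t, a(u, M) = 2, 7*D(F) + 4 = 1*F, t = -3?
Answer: 7/360 ≈ 0.019444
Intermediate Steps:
D(F) = -4/7 + F/7 (D(F) = -4/7 + (1*F)/7 = -4/7 + F/7)
X(E) = -6/7 (X(E) = (-4/7 + (⅐)*6)*(-3) = (-4/7 + 6/7)*(-3) = (2/7)*(-3) = -6/7)
I = 360/7 (I = -6/7*(-6)*10 = (36/7)*10 = 360/7 ≈ 51.429)
1/I = 1/(360/7) = 7/360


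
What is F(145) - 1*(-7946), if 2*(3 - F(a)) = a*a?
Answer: -5127/2 ≈ -2563.5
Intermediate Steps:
F(a) = 3 - a²/2 (F(a) = 3 - a*a/2 = 3 - a²/2)
F(145) - 1*(-7946) = (3 - ½*145²) - 1*(-7946) = (3 - ½*21025) + 7946 = (3 - 21025/2) + 7946 = -21019/2 + 7946 = -5127/2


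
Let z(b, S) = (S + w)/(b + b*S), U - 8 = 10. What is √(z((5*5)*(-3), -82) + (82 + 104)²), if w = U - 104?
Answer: 2*√17514211/45 ≈ 186.00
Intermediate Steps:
U = 18 (U = 8 + 10 = 18)
w = -86 (w = 18 - 104 = -86)
z(b, S) = (-86 + S)/(b + S*b) (z(b, S) = (S - 86)/(b + b*S) = (-86 + S)/(b + S*b))
√(z((5*5)*(-3), -82) + (82 + 104)²) = √((-86 - 82)/((((5*5)*(-3)))*(1 - 82)) + (82 + 104)²) = √(-168/((25*(-3))*(-81)) + 186²) = √(-1/81*(-168)/(-75) + 34596) = √(-1/75*(-1/81)*(-168) + 34596) = √(-56/2025 + 34596) = √(70056844/2025) = 2*√17514211/45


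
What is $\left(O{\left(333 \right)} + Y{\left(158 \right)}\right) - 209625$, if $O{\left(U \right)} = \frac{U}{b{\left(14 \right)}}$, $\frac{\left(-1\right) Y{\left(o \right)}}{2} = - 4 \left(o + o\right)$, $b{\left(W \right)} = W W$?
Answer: $- \frac{40590679}{196} \approx -2.071 \cdot 10^{5}$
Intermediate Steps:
$b{\left(W \right)} = W^{2}$
$Y{\left(o \right)} = 16 o$ ($Y{\left(o \right)} = - 2 \left(- 4 \left(o + o\right)\right) = - 2 \left(- 4 \cdot 2 o\right) = - 2 \left(- 8 o\right) = 16 o$)
$O{\left(U \right)} = \frac{U}{196}$ ($O{\left(U \right)} = \frac{U}{14^{2}} = \frac{U}{196}$)
$\left(O{\left(333 \right)} + Y{\left(158 \right)}\right) - 209625 = \left(\frac{1}{196} \cdot 333 + 16 \cdot 158\right) - 209625 = \left(\frac{333}{196} + 2528\right) - 209625 = \frac{495821}{196} - 209625 = - \frac{40590679}{196}$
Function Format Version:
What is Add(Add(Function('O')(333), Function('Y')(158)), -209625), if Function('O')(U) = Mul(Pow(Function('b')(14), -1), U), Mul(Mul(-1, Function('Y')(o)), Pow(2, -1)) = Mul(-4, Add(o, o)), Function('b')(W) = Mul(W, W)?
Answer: Rational(-40590679, 196) ≈ -2.0710e+5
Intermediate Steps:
Function('b')(W) = Pow(W, 2)
Function('Y')(o) = Mul(16, o) (Function('Y')(o) = Mul(-2, Mul(-4, Add(o, o))) = Mul(-2, Mul(-4, Mul(2, o))) = Mul(-2, Mul(-8, o)) = Mul(16, o))
Function('O')(U) = Mul(Rational(1, 196), U) (Function('O')(U) = Mul(Pow(Pow(14, 2), -1), U) = Mul(Pow(196, -1), U) = Mul(Rational(1, 196), U))
Add(Add(Function('O')(333), Function('Y')(158)), -209625) = Add(Add(Mul(Rational(1, 196), 333), Mul(16, 158)), -209625) = Add(Add(Rational(333, 196), 2528), -209625) = Add(Rational(495821, 196), -209625) = Rational(-40590679, 196)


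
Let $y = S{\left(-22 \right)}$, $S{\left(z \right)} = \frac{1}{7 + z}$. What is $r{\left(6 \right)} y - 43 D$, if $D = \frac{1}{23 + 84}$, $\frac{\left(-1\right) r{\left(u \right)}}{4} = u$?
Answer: $\frac{641}{535} \approx 1.1981$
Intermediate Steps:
$y = - \frac{1}{15}$ ($y = \frac{1}{7 - 22} = \frac{1}{-15} = - \frac{1}{15} \approx -0.066667$)
$r{\left(u \right)} = - 4 u$
$D = \frac{1}{107} \approx 0.0093458$
$r{\left(6 \right)} y - 43 D = \left(-4\right) 6 \left(- \frac{1}{15}\right) - 43 \cdot \frac{1}{107} = \left(-24\right) \left(- \frac{1}{15}\right) - \frac{43}{107} = \frac{8}{5} - \frac{43}{107} = \frac{641}{535}$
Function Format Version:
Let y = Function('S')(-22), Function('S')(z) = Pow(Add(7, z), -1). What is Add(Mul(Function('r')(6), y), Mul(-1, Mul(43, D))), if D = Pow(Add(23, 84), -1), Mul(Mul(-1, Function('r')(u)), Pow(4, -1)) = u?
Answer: Rational(641, 535) ≈ 1.1981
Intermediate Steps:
y = Rational(-1, 15) (y = Pow(Add(7, -22), -1) = Pow(-15, -1) = Rational(-1, 15) ≈ -0.066667)
Function('r')(u) = Mul(-4, u)
D = Rational(1, 107) (D = Pow(107, -1) = Rational(1, 107) ≈ 0.0093458)
Add(Mul(Function('r')(6), y), Mul(-1, Mul(43, D))) = Add(Mul(Mul(-4, 6), Rational(-1, 15)), Mul(-1, Mul(43, Rational(1, 107)))) = Add(Mul(-24, Rational(-1, 15)), Mul(-1, Rational(43, 107))) = Add(Rational(8, 5), Rational(-43, 107)) = Rational(641, 535)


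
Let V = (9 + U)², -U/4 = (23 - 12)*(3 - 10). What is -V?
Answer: -100489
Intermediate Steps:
U = 308 (U = -4*(23 - 12)*(3 - 10) = -44*(-7) = -4*(-77) = 308)
V = 100489 (V = (9 + 308)² = 317² = 100489)
-V = -1*100489 = -100489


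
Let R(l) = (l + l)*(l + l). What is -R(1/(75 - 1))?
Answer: -1/1369 ≈ -0.00073046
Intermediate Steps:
R(l) = 4*l**2 (R(l) = (2*l)*(2*l) = 4*l**2)
-R(1/(75 - 1)) = -4*(1/(75 - 1))**2 = -4*(1/74)**2 = -4/5476 = -1*1/1369 = -1/1369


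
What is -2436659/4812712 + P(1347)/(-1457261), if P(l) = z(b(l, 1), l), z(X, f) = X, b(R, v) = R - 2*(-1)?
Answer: -3557340479487/7013377501832 ≈ -0.50722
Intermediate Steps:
b(R, v) = 2 + R (b(R, v) = R + 2 = 2 + R)
P(l) = 2 + l
-2436659/4812712 + P(1347)/(-1457261) = -2436659/4812712 + (2 + 1347)/(-1457261) = -2436659*1/4812712 + 1349*(-1/1457261) = -2436659/4812712 - 1349/1457261 = -3557340479487/7013377501832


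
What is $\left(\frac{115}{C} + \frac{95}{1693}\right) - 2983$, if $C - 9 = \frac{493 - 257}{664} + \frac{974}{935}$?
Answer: $- \frac{8119363442686}{2732060127} \approx -2971.9$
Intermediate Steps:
$C = \frac{1613739}{155210}$ ($C = 9 + \left(\frac{493 - 257}{664} + \frac{974}{935}\right) = 9 + \left(236 \cdot \frac{1}{664} + 974 \cdot \frac{1}{935}\right) = 9 + \left(\frac{59}{166} + \frac{974}{935}\right) = 9 + \frac{216849}{155210} = \frac{1613739}{155210} \approx 10.397$)
$\left(\frac{115}{C} + \frac{95}{1693}\right) - 2983 = \left(\frac{115}{\frac{1613739}{155210}} + \frac{95}{1693}\right) - 2983 = \left(115 \cdot \frac{155210}{1613739} + 95 \cdot \frac{1}{1693}\right) - 2983 = \left(\frac{17849150}{1613739} + \frac{95}{1693}\right) - 2983 = \frac{30371916155}{2732060127} - 2983 = - \frac{8119363442686}{2732060127}$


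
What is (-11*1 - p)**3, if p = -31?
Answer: 8000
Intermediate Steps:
(-11*1 - p)**3 = (-11*1 - 1*(-31))**3 = (-11 + 31)**3 = 20**3 = 8000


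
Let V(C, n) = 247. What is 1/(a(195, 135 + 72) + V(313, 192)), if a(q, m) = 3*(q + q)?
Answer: 1/1417 ≈ 0.00070572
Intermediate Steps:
a(q, m) = 6*q (a(q, m) = 3*(2*q) = 6*q)
1/(a(195, 135 + 72) + V(313, 192)) = 1/(6*195 + 247) = 1/(1170 + 247) = 1/1417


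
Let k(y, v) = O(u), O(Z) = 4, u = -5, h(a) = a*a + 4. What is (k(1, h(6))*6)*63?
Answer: 1512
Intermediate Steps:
h(a) = 4 + a² (h(a) = a² + 4 = 4 + a²)
k(y, v) = 4
(k(1, h(6))*6)*63 = (4*6)*63 = 24*63 = 1512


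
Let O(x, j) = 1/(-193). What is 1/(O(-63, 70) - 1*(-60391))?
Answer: 193/11655462 ≈ 1.6559e-5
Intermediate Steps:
O(x, j) = -1/193
1/(O(-63, 70) - 1*(-60391)) = 1/(-1/193 - 1*(-60391)) = 1/(-1/193 + 60391) = 1/(11655462/193) = 193/11655462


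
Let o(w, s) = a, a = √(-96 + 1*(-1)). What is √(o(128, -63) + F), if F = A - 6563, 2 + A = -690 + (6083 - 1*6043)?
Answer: √(-7215 + I*√97) ≈ 0.058 + 84.941*I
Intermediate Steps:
a = I*√97 (a = √(-96 - 1) = √(-97) = I*√97 ≈ 9.8489*I)
o(w, s) = I*√97
A = -652 (A = -2 + (-690 + (6083 - 1*6043)) = -2 + (-690 + (6083 - 6043)) = -2 + (-690 + 40) = -2 - 650 = -652)
F = -7215 (F = -652 - 6563 = -7215)
√(o(128, -63) + F) = √(I*√97 - 7215) = √(-7215 + I*√97)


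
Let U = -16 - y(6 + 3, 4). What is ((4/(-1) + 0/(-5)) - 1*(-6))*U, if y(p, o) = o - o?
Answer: -32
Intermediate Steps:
y(p, o) = 0
U = -16 (U = -16 - 1*0 = -16 + 0 = -16)
((4/(-1) + 0/(-5)) - 1*(-6))*U = ((4/(-1) + 0/(-5)) - 1*(-6))*(-16) = ((4*(-1) + 0*(-⅕)) + 6)*(-16) = ((-4 + 0) + 6)*(-16) = (-4 + 6)*(-16) = 2*(-16) = -32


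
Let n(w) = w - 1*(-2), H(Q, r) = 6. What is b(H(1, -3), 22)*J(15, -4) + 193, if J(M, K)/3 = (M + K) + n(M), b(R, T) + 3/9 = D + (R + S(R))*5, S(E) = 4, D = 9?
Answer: 5121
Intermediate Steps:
n(w) = 2 + w (n(w) = w + 2 = 2 + w)
b(R, T) = 86/3 + 5*R (b(R, T) = -1/3 + (9 + (R + 4)*5) = -1/3 + (9 + (4 + R)*5) = -1/3 + (9 + (20 + 5*R)) = -1/3 + (29 + 5*R) = 86/3 + 5*R)
J(M, K) = 6 + 3*K + 6*M (J(M, K) = 3*((M + K) + (2 + M)) = 3*((K + M) + (2 + M)) = 3*(2 + K + 2*M) = 6 + 3*K + 6*M)
b(H(1, -3), 22)*J(15, -4) + 193 = (86/3 + 5*6)*(6 + 3*(-4) + 6*15) + 193 = (86/3 + 30)*(6 - 12 + 90) + 193 = (176/3)*84 + 193 = 4928 + 193 = 5121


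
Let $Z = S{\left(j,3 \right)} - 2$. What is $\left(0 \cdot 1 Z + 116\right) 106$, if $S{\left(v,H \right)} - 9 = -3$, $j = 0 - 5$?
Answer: $12296$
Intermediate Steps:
$j = -5$
$S{\left(v,H \right)} = 6$ ($S{\left(v,H \right)} = 9 - 3 = 6$)
$Z = 4$ ($Z = 6 - 2 = 4$)
$\left(0 \cdot 1 Z + 116\right) 106 = \left(0 \cdot 1 \cdot 4 + 116\right) 106 = \left(0 \cdot 4 + 116\right) 106 = \left(0 + 116\right) 106 = 116 \cdot 106 = 12296$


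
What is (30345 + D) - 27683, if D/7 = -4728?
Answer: -30434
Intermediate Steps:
D = -33096 (D = 7*(-4728) = -33096)
(30345 + D) - 27683 = (30345 - 33096) - 27683 = -2751 - 27683 = -30434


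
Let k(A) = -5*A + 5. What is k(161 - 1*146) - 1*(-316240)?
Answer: 316170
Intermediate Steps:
k(A) = 5 - 5*A
k(161 - 1*146) - 1*(-316240) = (5 - 5*(161 - 1*146)) - 1*(-316240) = (5 - 5*(161 - 146)) + 316240 = (5 - 5*15) + 316240 = (5 - 75) + 316240 = -70 + 316240 = 316170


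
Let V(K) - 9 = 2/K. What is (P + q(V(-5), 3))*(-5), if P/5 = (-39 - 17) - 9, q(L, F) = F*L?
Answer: 1496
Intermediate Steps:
V(K) = 9 + 2/K
P = -325 (P = 5*((-39 - 17) - 9) = 5*(-56 - 9) = 5*(-65) = -325)
(P + q(V(-5), 3))*(-5) = (-325 + 3*(9 + 2/(-5)))*(-5) = (-325 + 3*(9 + 2*(-⅕)))*(-5) = (-325 + 3*(9 - ⅖))*(-5) = (-325 + 3*(43/5))*(-5) = (-325 + 129/5)*(-5) = -1496/5*(-5) = 1496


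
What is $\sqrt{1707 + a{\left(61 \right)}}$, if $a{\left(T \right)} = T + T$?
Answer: $\sqrt{1829} \approx 42.767$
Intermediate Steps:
$a{\left(T \right)} = 2 T$
$\sqrt{1707 + a{\left(61 \right)}} = \sqrt{1707 + 2 \cdot 61} = \sqrt{1707 + 122} = \sqrt{1829}$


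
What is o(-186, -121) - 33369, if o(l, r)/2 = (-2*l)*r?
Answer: -123393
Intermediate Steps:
o(l, r) = -4*l*r (o(l, r) = 2*((-2*l)*r) = 2*(-2*l*r) = -4*l*r)
o(-186, -121) - 33369 = -4*(-186)*(-121) - 33369 = -90024 - 33369 = -123393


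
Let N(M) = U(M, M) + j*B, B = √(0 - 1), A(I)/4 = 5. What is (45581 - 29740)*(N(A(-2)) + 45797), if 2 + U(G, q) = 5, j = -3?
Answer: 725517800 - 47523*I ≈ 7.2552e+8 - 47523.0*I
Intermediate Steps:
U(G, q) = 3 (U(G, q) = -2 + 5 = 3)
A(I) = 20 (A(I) = 4*5 = 20)
B = I (B = √(-1) = I ≈ 1.0*I)
N(M) = 3 - 3*I
(45581 - 29740)*(N(A(-2)) + 45797) = (45581 - 29740)*((3 - 3*I) + 45797) = 15841*(45800 - 3*I) = 725517800 - 47523*I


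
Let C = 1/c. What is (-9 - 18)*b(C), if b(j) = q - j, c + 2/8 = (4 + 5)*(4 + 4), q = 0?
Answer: 108/287 ≈ 0.37631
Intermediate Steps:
c = 287/4 (c = -¼ + (4 + 5)*(4 + 4) = -¼ + 9*8 = -¼ + 72 = 287/4 ≈ 71.750)
C = 4/287 (C = 1/(287/4) = 4/287 ≈ 0.013937)
b(j) = -j (b(j) = 0 - j = -j)
(-9 - 18)*b(C) = (-9 - 18)*(-1*4/287) = -27*(-4/287) = 108/287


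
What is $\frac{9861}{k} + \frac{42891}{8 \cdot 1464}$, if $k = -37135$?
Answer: $\frac{492421751}{144975040} \approx 3.3966$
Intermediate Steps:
$\frac{9861}{k} + \frac{42891}{8 \cdot 1464} = \frac{9861}{-37135} + \frac{42891}{8 \cdot 1464} = 9861 \left(- \frac{1}{37135}\right) + \frac{42891}{11712} = - \frac{9861}{37135} + 42891 \cdot \frac{1}{11712} = - \frac{9861}{37135} + \frac{14297}{3904} = \frac{492421751}{144975040}$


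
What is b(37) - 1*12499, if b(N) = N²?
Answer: -11130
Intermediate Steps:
b(37) - 1*12499 = 37² - 1*12499 = 1369 - 12499 = -11130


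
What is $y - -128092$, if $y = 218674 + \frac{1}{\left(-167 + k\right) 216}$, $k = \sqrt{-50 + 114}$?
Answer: $\frac{11909331503}{34344} \approx 3.4677 \cdot 10^{5}$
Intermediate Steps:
$k = 8$ ($k = \sqrt{64} = 8$)
$y = \frac{7510139855}{34344}$ ($y = 218674 + \frac{1}{\left(-167 + 8\right) 216} = 218674 + \frac{1}{\left(-159\right) 216} = 218674 + \frac{1}{-34344} = 218674 - \frac{1}{34344} = \frac{7510139855}{34344} \approx 2.1867 \cdot 10^{5}$)
$y - -128092 = \frac{7510139855}{34344} - -128092 = \frac{7510139855}{34344} + 128092 = \frac{11909331503}{34344}$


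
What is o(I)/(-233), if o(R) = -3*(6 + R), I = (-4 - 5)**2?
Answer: 261/233 ≈ 1.1202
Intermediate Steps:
I = 81 (I = (-9)**2 = 81)
o(R) = -18 - 3*R
o(I)/(-233) = (-18 - 3*81)/(-233) = (-18 - 243)*(-1/233) = -261*(-1/233) = 261/233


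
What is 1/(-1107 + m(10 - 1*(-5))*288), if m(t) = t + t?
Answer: 1/7533 ≈ 0.00013275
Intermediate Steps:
m(t) = 2*t
1/(-1107 + m(10 - 1*(-5))*288) = 1/(-1107 + (2*(10 - 1*(-5)))*288) = 1/(-1107 + (2*(10 + 5))*288) = 1/(-1107 + (2*15)*288) = 1/(-1107 + 30*288) = 1/(-1107 + 8640) = 1/7533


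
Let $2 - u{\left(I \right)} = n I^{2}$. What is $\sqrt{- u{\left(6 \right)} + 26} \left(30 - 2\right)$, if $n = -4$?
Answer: $56 i \sqrt{30} \approx 306.72 i$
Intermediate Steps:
$u{\left(I \right)} = 2 + 4 I^{2}$ ($u{\left(I \right)} = 2 - - 4 I^{2} = 2 + 4 I^{2}$)
$\sqrt{- u{\left(6 \right)} + 26} \left(30 - 2\right) = \sqrt{- (2 + 4 \cdot 6^{2}) + 26} \left(30 - 2\right) = \sqrt{- (2 + 4 \cdot 36) + 26} \cdot 28 = \sqrt{- (2 + 144) + 26} \cdot 28 = \sqrt{\left(-1\right) 146 + 26} \cdot 28 = \sqrt{-146 + 26} \cdot 28 = \sqrt{-120} \cdot 28 = 2 i \sqrt{30} \cdot 28 = 56 i \sqrt{30}$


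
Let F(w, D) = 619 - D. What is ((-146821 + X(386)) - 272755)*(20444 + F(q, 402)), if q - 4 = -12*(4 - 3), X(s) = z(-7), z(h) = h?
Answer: -8669004363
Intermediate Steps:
X(s) = -7
q = -8 (q = 4 - 12*(4 - 3) = 4 - 12*1 = 4 - 12 = -8)
((-146821 + X(386)) - 272755)*(20444 + F(q, 402)) = ((-146821 - 7) - 272755)*(20444 + (619 - 1*402)) = (-146828 - 272755)*(20444 + (619 - 402)) = -419583*(20444 + 217) = -419583*20661 = -8669004363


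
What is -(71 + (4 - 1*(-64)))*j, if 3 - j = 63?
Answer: 8340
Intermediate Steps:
j = -60 (j = 3 - 1*63 = 3 - 63 = -60)
-(71 + (4 - 1*(-64)))*j = -(71 + (4 - 1*(-64)))*(-60) = -(71 + (4 + 64))*(-60) = -(71 + 68)*(-60) = -139*(-60) = -1*(-8340) = 8340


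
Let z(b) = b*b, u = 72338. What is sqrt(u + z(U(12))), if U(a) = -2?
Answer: 3*sqrt(8038) ≈ 268.96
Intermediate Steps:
z(b) = b**2
sqrt(u + z(U(12))) = sqrt(72338 + (-2)**2) = sqrt(72338 + 4) = sqrt(72342) = 3*sqrt(8038)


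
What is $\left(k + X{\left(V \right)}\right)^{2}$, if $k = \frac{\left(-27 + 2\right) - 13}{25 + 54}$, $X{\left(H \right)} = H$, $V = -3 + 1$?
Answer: $\frac{38416}{6241} \approx 6.1554$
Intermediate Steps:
$V = -2$
$k = - \frac{38}{79}$ ($k = \frac{-25 - 13}{79} = \left(-38\right) \frac{1}{79} = - \frac{38}{79} \approx -0.48101$)
$\left(k + X{\left(V \right)}\right)^{2} = \left(- \frac{38}{79} - 2\right)^{2} = \left(- \frac{196}{79}\right)^{2} = \frac{38416}{6241}$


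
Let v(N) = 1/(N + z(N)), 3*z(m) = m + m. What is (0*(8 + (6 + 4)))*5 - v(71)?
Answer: -3/355 ≈ -0.0084507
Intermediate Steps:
z(m) = 2*m/3 (z(m) = (m + m)/3 = (2*m)/3 = 2*m/3)
v(N) = 3/(5*N) (v(N) = 1/(N + 2*N/3) = 1/(5*N/3) = 3/(5*N))
(0*(8 + (6 + 4)))*5 - v(71) = (0*(8 + (6 + 4)))*5 - 3/(5*71) = (0*(8 + 10))*5 - 3/(5*71) = (0*18)*5 - 1*3/355 = 0*5 - 3/355 = 0 - 3/355 = -3/355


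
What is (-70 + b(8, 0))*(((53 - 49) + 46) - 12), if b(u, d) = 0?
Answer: -2660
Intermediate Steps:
(-70 + b(8, 0))*(((53 - 49) + 46) - 12) = (-70 + 0)*(((53 - 49) + 46) - 12) = -70*((4 + 46) - 12) = -70*(50 - 12) = -70*38 = -2660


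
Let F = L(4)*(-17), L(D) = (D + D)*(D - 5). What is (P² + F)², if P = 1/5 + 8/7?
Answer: 28496478481/1500625 ≈ 18990.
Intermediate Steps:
L(D) = 2*D*(-5 + D) (L(D) = (2*D)*(-5 + D) = 2*D*(-5 + D))
P = 47/35 (P = 1*(⅕) + 8*(⅐) = ⅕ + 8/7 = 47/35 ≈ 1.3429)
F = 136 (F = (2*4*(-5 + 4))*(-17) = (2*4*(-1))*(-17) = -8*(-17) = 136)
(P² + F)² = ((47/35)² + 136)² = (2209/1225 + 136)² = (168809/1225)² = 28496478481/1500625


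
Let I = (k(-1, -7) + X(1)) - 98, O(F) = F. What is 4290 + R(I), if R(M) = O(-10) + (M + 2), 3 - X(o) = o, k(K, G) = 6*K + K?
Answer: 4179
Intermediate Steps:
k(K, G) = 7*K
X(o) = 3 - o
I = -103 (I = (7*(-1) + (3 - 1*1)) - 98 = (-7 + (3 - 1)) - 98 = (-7 + 2) - 98 = -5 - 98 = -103)
R(M) = -8 + M (R(M) = -10 + (M + 2) = -10 + (2 + M) = -8 + M)
4290 + R(I) = 4290 + (-8 - 103) = 4290 - 111 = 4179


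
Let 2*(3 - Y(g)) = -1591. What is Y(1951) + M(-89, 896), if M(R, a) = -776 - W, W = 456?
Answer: -867/2 ≈ -433.50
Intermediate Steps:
Y(g) = 1597/2 (Y(g) = 3 - ½*(-1591) = 3 + 1591/2 = 1597/2)
M(R, a) = -1232 (M(R, a) = -776 - 1*456 = -776 - 456 = -1232)
Y(1951) + M(-89, 896) = 1597/2 - 1232 = -867/2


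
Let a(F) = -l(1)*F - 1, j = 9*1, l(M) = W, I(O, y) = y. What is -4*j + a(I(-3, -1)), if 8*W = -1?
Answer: -297/8 ≈ -37.125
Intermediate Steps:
W = -1/8 (W = (1/8)*(-1) = -1/8 ≈ -0.12500)
l(M) = -1/8
j = 9
a(F) = -1 + F/8 (a(F) = -(-1)*F/8 - 1 = F/8 - 1 = -1 + F/8)
-4*j + a(I(-3, -1)) = -4*9 + (-1 + (1/8)*(-1)) = -36 + (-1 - 1/8) = -36 - 9/8 = -297/8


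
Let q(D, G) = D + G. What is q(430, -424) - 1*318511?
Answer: -318505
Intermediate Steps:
q(430, -424) - 1*318511 = (430 - 424) - 1*318511 = 6 - 318511 = -318505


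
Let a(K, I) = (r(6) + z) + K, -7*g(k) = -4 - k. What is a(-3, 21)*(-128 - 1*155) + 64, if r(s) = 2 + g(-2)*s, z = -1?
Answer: 1014/7 ≈ 144.86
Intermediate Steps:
g(k) = 4/7 + k/7 (g(k) = -(-4 - k)/7 = 4/7 + k/7)
r(s) = 2 + 2*s/7 (r(s) = 2 + (4/7 + (⅐)*(-2))*s = 2 + (4/7 - 2/7)*s = 2 + 2*s/7)
a(K, I) = 19/7 + K (a(K, I) = ((2 + (2/7)*6) - 1) + K = ((2 + 12/7) - 1) + K = (26/7 - 1) + K = 19/7 + K)
a(-3, 21)*(-128 - 1*155) + 64 = (19/7 - 3)*(-128 - 1*155) + 64 = -2*(-128 - 155)/7 + 64 = -2/7*(-283) + 64 = 566/7 + 64 = 1014/7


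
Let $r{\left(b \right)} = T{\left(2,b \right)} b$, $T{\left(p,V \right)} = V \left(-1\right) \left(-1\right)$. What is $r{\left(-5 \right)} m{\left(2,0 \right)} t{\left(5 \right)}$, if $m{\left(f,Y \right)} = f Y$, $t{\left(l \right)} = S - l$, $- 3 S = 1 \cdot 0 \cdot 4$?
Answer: $0$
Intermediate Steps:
$T{\left(p,V \right)} = V$ ($T{\left(p,V \right)} = - V \left(-1\right) = V$)
$S = 0$ ($S = - \frac{1 \cdot 0 \cdot 4}{3} = - \frac{0 \cdot 4}{3} = \left(- \frac{1}{3}\right) 0 = 0$)
$t{\left(l \right)} = - l$ ($t{\left(l \right)} = 0 - l = - l$)
$r{\left(b \right)} = b^{2}$ ($r{\left(b \right)} = b b = b^{2}$)
$m{\left(f,Y \right)} = Y f$
$r{\left(-5 \right)} m{\left(2,0 \right)} t{\left(5 \right)} = \left(-5\right)^{2} \cdot 0 \cdot 2 \left(\left(-1\right) 5\right) = 25 \cdot 0 \left(-5\right) = 0 \left(-5\right) = 0$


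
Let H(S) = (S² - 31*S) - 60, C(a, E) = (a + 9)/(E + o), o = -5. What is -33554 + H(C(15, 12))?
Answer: -1651718/49 ≈ -33709.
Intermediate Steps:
C(a, E) = (9 + a)/(-5 + E) (C(a, E) = (a + 9)/(E - 5) = (9 + a)/(-5 + E))
H(S) = -60 + S² - 31*S
-33554 + H(C(15, 12)) = -33554 + (-60 + ((9 + 15)/(-5 + 12))² - 31*(9 + 15)/(-5 + 12)) = -33554 + (-60 + (24/7)² - 31*24/7) = -33554 + (-60 + 576/49 - 744/7) = -33554 - 7572/49 = -1651718/49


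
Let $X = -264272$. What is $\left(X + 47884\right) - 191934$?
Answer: $-408322$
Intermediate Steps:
$\left(X + 47884\right) - 191934 = \left(-264272 + 47884\right) - 191934 = -216388 - 191934 = -408322$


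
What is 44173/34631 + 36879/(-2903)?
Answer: -1148922430/100533793 ≈ -11.428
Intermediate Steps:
44173/34631 + 36879/(-2903) = 44173*(1/34631) + 36879*(-1/2903) = 44173/34631 - 36879/2903 = -1148922430/100533793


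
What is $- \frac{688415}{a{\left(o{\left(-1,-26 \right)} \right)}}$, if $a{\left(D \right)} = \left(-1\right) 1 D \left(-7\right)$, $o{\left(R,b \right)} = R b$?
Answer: $- \frac{7565}{2} \approx -3782.5$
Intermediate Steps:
$a{\left(D \right)} = 7 D$ ($a{\left(D \right)} = - D \left(-7\right) = 7 D$)
$- \frac{688415}{a{\left(o{\left(-1,-26 \right)} \right)}} = - \frac{688415}{7 \left(\left(-1\right) \left(-26\right)\right)} = - \frac{688415}{7 \cdot 26} = - \frac{688415}{182} = \left(-688415\right) \frac{1}{182} = - \frac{7565}{2}$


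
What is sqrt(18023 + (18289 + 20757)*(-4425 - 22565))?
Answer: 3*I*sqrt(117092613) ≈ 32463.0*I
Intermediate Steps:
sqrt(18023 + (18289 + 20757)*(-4425 - 22565)) = sqrt(18023 + 39046*(-26990)) = sqrt(18023 - 1053851540) = sqrt(-1053833517) = 3*I*sqrt(117092613)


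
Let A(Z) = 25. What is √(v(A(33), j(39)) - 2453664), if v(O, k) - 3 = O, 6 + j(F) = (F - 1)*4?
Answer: 2*I*√613409 ≈ 1566.4*I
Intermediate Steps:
j(F) = -10 + 4*F (j(F) = -6 + (F - 1)*4 = -6 + (-1 + F)*4 = -6 + (-4 + 4*F) = -10 + 4*F)
v(O, k) = 3 + O
√(v(A(33), j(39)) - 2453664) = √((3 + 25) - 2453664) = √(28 - 2453664) = √(-2453636) = 2*I*√613409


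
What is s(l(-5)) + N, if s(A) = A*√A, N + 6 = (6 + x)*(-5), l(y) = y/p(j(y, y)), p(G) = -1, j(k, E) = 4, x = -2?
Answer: -26 + 5*√5 ≈ -14.820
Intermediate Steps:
l(y) = -y (l(y) = y/(-1) = y*(-1) = -y)
N = -26 (N = -6 + (6 - 2)*(-5) = -6 + 4*(-5) = -6 - 20 = -26)
s(A) = A^(3/2)
s(l(-5)) + N = (-1*(-5))^(3/2) - 26 = 5^(3/2) - 26 = 5*√5 - 26 = -26 + 5*√5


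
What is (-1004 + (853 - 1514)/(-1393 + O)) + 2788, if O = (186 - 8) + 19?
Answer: 2134325/1196 ≈ 1784.6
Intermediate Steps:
O = 197 (O = 178 + 19 = 197)
(-1004 + (853 - 1514)/(-1393 + O)) + 2788 = (-1004 + (853 - 1514)/(-1393 + 197)) + 2788 = (-1004 - 661/(-1196)) + 2788 = (-1004 - 661*(-1/1196)) + 2788 = (-1004 + 661/1196) + 2788 = -1200123/1196 + 2788 = 2134325/1196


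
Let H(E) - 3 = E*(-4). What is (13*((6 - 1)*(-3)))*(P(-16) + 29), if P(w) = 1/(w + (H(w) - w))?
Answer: -379080/67 ≈ -5657.9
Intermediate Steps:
H(E) = 3 - 4*E (H(E) = 3 + E*(-4) = 3 - 4*E)
P(w) = 1/(3 - 4*w) (P(w) = 1/(w + ((3 - 4*w) - w)) = 1/(w + (3 - 5*w)) = 1/(3 - 4*w))
(13*((6 - 1)*(-3)))*(P(-16) + 29) = (13*((6 - 1)*(-3)))*(-1/(-3 + 4*(-16)) + 29) = (13*(5*(-3)))*(-1/(-3 - 64) + 29) = (13*(-15))*(-1/(-67) + 29) = -195*(-1*(-1/67) + 29) = -195*(1/67 + 29) = -195*1944/67 = -379080/67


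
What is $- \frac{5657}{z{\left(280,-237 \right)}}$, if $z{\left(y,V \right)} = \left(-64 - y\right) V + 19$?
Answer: $- \frac{5657}{81547} \approx -0.069371$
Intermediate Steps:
$z{\left(y,V \right)} = 19 + V \left(-64 - y\right)$ ($z{\left(y,V \right)} = V \left(-64 - y\right) + 19 = 19 + V \left(-64 - y\right)$)
$- \frac{5657}{z{\left(280,-237 \right)}} = - \frac{5657}{19 - -15168 - \left(-237\right) 280} = - \frac{5657}{19 + 15168 + 66360} = - \frac{5657}{81547}$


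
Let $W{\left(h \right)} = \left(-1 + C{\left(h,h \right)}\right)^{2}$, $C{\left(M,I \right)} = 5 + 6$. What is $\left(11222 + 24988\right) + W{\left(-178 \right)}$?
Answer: $36310$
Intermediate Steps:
$C{\left(M,I \right)} = 11$
$W{\left(h \right)} = 100$ ($W{\left(h \right)} = \left(-1 + 11\right)^{2} = 10^{2} = 100$)
$\left(11222 + 24988\right) + W{\left(-178 \right)} = \left(11222 + 24988\right) + 100 = 36210 + 100 = 36310$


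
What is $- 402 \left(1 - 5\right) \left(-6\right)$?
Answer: $-9648$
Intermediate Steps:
$- 402 \left(1 - 5\right) \left(-6\right) = - 402 \left(\left(-4\right) \left(-6\right)\right) = \left(-402\right) 24 = -9648$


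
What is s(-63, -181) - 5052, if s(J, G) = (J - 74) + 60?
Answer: -5129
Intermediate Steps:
s(J, G) = -14 + J (s(J, G) = (-74 + J) + 60 = -14 + J)
s(-63, -181) - 5052 = (-14 - 63) - 5052 = -77 - 5052 = -5129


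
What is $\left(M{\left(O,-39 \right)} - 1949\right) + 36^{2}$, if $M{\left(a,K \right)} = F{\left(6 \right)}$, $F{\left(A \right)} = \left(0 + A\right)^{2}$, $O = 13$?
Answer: $-617$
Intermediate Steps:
$F{\left(A \right)} = A^{2}$
$M{\left(a,K \right)} = 36$ ($M{\left(a,K \right)} = 6^{2} = 36$)
$\left(M{\left(O,-39 \right)} - 1949\right) + 36^{2} = \left(36 - 1949\right) + 36^{2} = -1913 + 1296 = -617$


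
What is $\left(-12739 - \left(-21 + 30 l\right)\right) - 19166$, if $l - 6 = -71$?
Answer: $-29934$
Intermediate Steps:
$l = -65$ ($l = 6 - 71 = -65$)
$\left(-12739 - \left(-21 + 30 l\right)\right) - 19166 = \left(-12739 + \left(21 - -1950\right)\right) - 19166 = \left(-12739 + \left(21 + 1950\right)\right) - 19166 = \left(-12739 + 1971\right) - 19166 = -10768 - 19166 = -29934$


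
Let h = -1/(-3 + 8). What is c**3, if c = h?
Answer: -1/125 ≈ -0.0080000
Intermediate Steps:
h = -1/5 ≈ -0.20000
c = -1/5 ≈ -0.20000
c**3 = (-1/5)**3 = -1/125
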